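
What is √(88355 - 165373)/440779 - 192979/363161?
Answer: -192979/363161 + I*√77018/440779 ≈ -0.53139 + 0.00062962*I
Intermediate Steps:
√(88355 - 165373)/440779 - 192979/363161 = √(-77018)*(1/440779) - 192979*1/363161 = (I*√77018)*(1/440779) - 192979/363161 = I*√77018/440779 - 192979/363161 = -192979/363161 + I*√77018/440779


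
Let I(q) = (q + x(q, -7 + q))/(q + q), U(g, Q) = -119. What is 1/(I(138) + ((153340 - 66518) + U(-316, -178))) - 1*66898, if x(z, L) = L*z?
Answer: -5804672561/86769 ≈ -66898.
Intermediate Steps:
I(q) = (q + q*(-7 + q))/(2*q) (I(q) = (q + (-7 + q)*q)/(q + q) = (q + q*(-7 + q))/((2*q)) = (q + q*(-7 + q))*(1/(2*q)) = (q + q*(-7 + q))/(2*q))
1/(I(138) + ((153340 - 66518) + U(-316, -178))) - 1*66898 = 1/((-3 + (½)*138) + ((153340 - 66518) - 119)) - 1*66898 = 1/((-3 + 69) + (86822 - 119)) - 66898 = 1/(66 + 86703) - 66898 = 1/86769 - 66898 = -5804672561/86769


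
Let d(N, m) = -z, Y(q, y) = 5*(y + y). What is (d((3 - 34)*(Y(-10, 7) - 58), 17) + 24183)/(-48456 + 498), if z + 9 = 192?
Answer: -4000/7993 ≈ -0.50044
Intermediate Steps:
Y(q, y) = 10*y (Y(q, y) = 5*(2*y) = 10*y)
z = 183 (z = -9 + 192 = 183)
d(N, m) = -183 (d(N, m) = -1*183 = -183)
(d((3 - 34)*(Y(-10, 7) - 58), 17) + 24183)/(-48456 + 498) = (-183 + 24183)/(-48456 + 498) = 24000/(-47958) = 24000*(-1/47958) = -4000/7993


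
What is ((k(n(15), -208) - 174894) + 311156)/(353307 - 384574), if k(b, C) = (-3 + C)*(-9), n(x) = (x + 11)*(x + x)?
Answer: -138161/31267 ≈ -4.4187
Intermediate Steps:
n(x) = 2*x*(11 + x) (n(x) = (11 + x)*(2*x) = 2*x*(11 + x))
k(b, C) = 27 - 9*C
((k(n(15), -208) - 174894) + 311156)/(353307 - 384574) = (((27 - 9*(-208)) - 174894) + 311156)/(353307 - 384574) = (((27 + 1872) - 174894) + 311156)/(-31267) = ((1899 - 174894) + 311156)*(-1/31267) = (-172995 + 311156)*(-1/31267) = 138161*(-1/31267) = -138161/31267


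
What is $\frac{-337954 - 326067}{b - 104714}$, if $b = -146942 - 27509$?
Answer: $\frac{664021}{279165} \approx 2.3786$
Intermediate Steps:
$b = -174451$
$\frac{-337954 - 326067}{b - 104714} = \frac{-337954 - 326067}{-174451 - 104714} = - \frac{664021}{-279165} = \left(-664021\right) \left(- \frac{1}{279165}\right) = \frac{664021}{279165}$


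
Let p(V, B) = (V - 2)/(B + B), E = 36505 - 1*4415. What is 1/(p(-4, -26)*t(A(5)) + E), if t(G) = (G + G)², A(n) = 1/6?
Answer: 78/2503021 ≈ 3.1162e-5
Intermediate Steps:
E = 32090 (E = 36505 - 4415 = 32090)
p(V, B) = (-2 + V)/(2*B) (p(V, B) = (-2 + V)/((2*B)) = (-2 + V)*(1/(2*B)) = (-2 + V)/(2*B))
A(n) = ⅙
t(G) = 4*G² (t(G) = (2*G)² = 4*G²)
1/(p(-4, -26)*t(A(5)) + E) = 1/(((½)*(-2 - 4)/(-26))*(4*(⅙)²) + 32090) = 1/(((½)*(-1/26)*(-6))*(4*(1/36)) + 32090) = 1/((3/26)*(⅑) + 32090) = 1/(1/78 + 32090) = 1/(2503021/78) = 78/2503021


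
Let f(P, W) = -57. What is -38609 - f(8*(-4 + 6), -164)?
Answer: -38552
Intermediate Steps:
-38609 - f(8*(-4 + 6), -164) = -38609 - 1*(-57) = -38609 + 57 = -38552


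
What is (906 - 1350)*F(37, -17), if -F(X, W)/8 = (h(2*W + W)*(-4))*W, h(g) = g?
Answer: -12318336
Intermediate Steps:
F(X, W) = 96*W² (F(X, W) = -8*(2*W + W)*(-4)*W = -8*(3*W)*(-4)*W = -8*(-12*W)*W = -(-96)*W² = 96*W²)
(906 - 1350)*F(37, -17) = (906 - 1350)*(96*(-17)²) = -42624*289 = -444*27744 = -12318336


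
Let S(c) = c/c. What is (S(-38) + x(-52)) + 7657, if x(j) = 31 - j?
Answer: 7741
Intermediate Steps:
S(c) = 1
(S(-38) + x(-52)) + 7657 = (1 + (31 - 1*(-52))) + 7657 = (1 + (31 + 52)) + 7657 = (1 + 83) + 7657 = 84 + 7657 = 7741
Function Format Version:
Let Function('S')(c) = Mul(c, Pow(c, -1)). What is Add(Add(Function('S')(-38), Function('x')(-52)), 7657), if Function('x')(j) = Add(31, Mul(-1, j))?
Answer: 7741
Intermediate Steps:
Function('S')(c) = 1
Add(Add(Function('S')(-38), Function('x')(-52)), 7657) = Add(Add(1, Add(31, Mul(-1, -52))), 7657) = Add(Add(1, Add(31, 52)), 7657) = Add(Add(1, 83), 7657) = Add(84, 7657) = 7741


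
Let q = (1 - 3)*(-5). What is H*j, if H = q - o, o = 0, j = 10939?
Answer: 109390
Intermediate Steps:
q = 10 (q = -2*(-5) = 10)
H = 10 (H = 10 - 1*0 = 10 + 0 = 10)
H*j = 10*10939 = 109390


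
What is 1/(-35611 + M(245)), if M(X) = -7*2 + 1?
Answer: -1/35624 ≈ -2.8071e-5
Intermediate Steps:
M(X) = -13 (M(X) = -14 + 1 = -13)
1/(-35611 + M(245)) = 1/(-35611 - 13) = 1/(-35624) = -1/35624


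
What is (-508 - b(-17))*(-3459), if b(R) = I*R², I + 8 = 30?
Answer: 23749494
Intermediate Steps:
I = 22 (I = -8 + 30 = 22)
b(R) = 22*R²
(-508 - b(-17))*(-3459) = (-508 - 22*(-17)²)*(-3459) = (-508 - 22*289)*(-3459) = (-508 - 1*6358)*(-3459) = (-508 - 6358)*(-3459) = -6866*(-3459) = 23749494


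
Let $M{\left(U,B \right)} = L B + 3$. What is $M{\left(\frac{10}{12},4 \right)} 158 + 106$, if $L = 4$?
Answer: $3108$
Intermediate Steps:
$M{\left(U,B \right)} = 3 + 4 B$ ($M{\left(U,B \right)} = 4 B + 3 = 3 + 4 B$)
$M{\left(\frac{10}{12},4 \right)} 158 + 106 = \left(3 + 4 \cdot 4\right) 158 + 106 = \left(3 + 16\right) 158 + 106 = 19 \cdot 158 + 106 = 3002 + 106 = 3108$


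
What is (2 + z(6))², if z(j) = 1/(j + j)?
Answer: 625/144 ≈ 4.3403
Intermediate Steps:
z(j) = 1/(2*j)
(2 + z(6))² = (2 + (½)/6)² = (2 + (½)*(⅙))² = (2 + 1/12)² = (25/12)² = 625/144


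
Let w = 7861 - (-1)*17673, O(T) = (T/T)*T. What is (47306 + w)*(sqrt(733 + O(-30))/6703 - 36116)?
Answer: -2630689440 + 72840*sqrt(703)/6703 ≈ -2.6307e+9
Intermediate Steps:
O(T) = T (O(T) = 1*T = T)
w = 25534 (w = 7861 - 1*(-17673) = 7861 + 17673 = 25534)
(47306 + w)*(sqrt(733 + O(-30))/6703 - 36116) = (47306 + 25534)*(sqrt(733 - 30)/6703 - 36116) = 72840*(sqrt(703)*(1/6703) - 36116) = 72840*(sqrt(703)/6703 - 36116) = 72840*(-36116 + sqrt(703)/6703) = -2630689440 + 72840*sqrt(703)/6703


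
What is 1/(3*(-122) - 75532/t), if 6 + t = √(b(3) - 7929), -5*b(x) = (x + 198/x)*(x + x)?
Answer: -6230757/16128493942 - 56649*I*√22255/8064246971 ≈ -0.00038632 - 0.001048*I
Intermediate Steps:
b(x) = -2*x*(x + 198/x)/5 (b(x) = -(x + 198/x)*(x + x)/5 = -(x + 198/x)*2*x/5 = -2*x*(x + 198/x)/5)
t = -6 + 3*I*√22255/5 (t = -6 + √((-396/5 - ⅖*3²) - 7929) = -6 + √((-396/5 - ⅖*9) - 7929) = -6 + √((-396/5 - 18/5) - 7929) = -6 + √(-414/5 - 7929) = -6 + √(-40059/5) = -6 + 3*I*√22255/5 ≈ -6.0 + 89.509*I)
1/(3*(-122) - 75532/t) = 1/(3*(-122) - 75532/(-6 + 3*I*√22255/5)) = 1/(-366 - 75532/(-6 + 3*I*√22255/5))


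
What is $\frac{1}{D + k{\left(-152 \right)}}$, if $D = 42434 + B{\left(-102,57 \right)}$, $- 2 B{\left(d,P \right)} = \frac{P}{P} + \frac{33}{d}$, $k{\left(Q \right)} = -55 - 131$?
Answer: $\frac{68}{2872841} \approx 2.367 \cdot 10^{-5}$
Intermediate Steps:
$k{\left(Q \right)} = -186$
$B{\left(d,P \right)} = - \frac{1}{2} - \frac{33}{2 d}$ ($B{\left(d,P \right)} = - \frac{\frac{P}{P} + \frac{33}{d}}{2} = - \frac{1 + \frac{33}{d}}{2} = - \frac{1}{2} - \frac{33}{2 d}$)
$D = \frac{2885489}{68}$ ($D = 42434 + \frac{-33 - -102}{2 \left(-102\right)} = 42434 + \frac{1}{2} \left(- \frac{1}{102}\right) \left(-33 + 102\right) = 42434 + \frac{1}{2} \left(- \frac{1}{102}\right) 69 = 42434 - \frac{23}{68} = \frac{2885489}{68} \approx 42434.0$)
$\frac{1}{D + k{\left(-152 \right)}} = \frac{1}{\frac{2885489}{68} - 186} = \frac{1}{\frac{2872841}{68}} = \frac{68}{2872841}$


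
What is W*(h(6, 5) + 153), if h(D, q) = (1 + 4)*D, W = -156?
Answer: -28548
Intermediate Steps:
h(D, q) = 5*D
W*(h(6, 5) + 153) = -156*(5*6 + 153) = -156*(30 + 153) = -156*183 = -28548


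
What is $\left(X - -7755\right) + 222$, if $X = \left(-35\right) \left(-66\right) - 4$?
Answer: $10283$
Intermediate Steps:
$X = 2306$ ($X = 2310 - 4 = 2306$)
$\left(X - -7755\right) + 222 = \left(2306 - -7755\right) + 222 = \left(2306 + 7755\right) + 222 = 10061 + 222 = 10283$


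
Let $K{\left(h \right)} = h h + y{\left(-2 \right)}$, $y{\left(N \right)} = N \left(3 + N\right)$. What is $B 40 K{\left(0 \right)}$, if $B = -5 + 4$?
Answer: $80$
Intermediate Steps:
$B = -1$
$K{\left(h \right)} = -2 + h^{2}$ ($K{\left(h \right)} = h h - 2 \left(3 - 2\right) = h^{2} - 2 = -2 + h^{2}$)
$B 40 K{\left(0 \right)} = \left(-1\right) 40 \left(-2 + 0^{2}\right) = - 40 \left(-2 + 0\right) = \left(-40\right) \left(-2\right) = 80$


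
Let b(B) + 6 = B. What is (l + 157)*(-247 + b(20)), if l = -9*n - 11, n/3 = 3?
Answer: -15145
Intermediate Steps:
n = 9 (n = 3*3 = 9)
b(B) = -6 + B
l = -92 (l = -9*9 - 11 = -81 - 11 = -92)
(l + 157)*(-247 + b(20)) = (-92 + 157)*(-247 + (-6 + 20)) = 65*(-247 + 14) = 65*(-233) = -15145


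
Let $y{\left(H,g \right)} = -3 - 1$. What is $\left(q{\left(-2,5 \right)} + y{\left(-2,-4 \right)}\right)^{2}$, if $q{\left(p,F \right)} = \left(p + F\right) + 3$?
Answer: $4$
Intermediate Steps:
$q{\left(p,F \right)} = 3 + F + p$ ($q{\left(p,F \right)} = \left(F + p\right) + 3 = 3 + F + p$)
$y{\left(H,g \right)} = -4$ ($y{\left(H,g \right)} = -3 - 1 = -4$)
$\left(q{\left(-2,5 \right)} + y{\left(-2,-4 \right)}\right)^{2} = \left(\left(3 + 5 - 2\right) - 4\right)^{2} = \left(6 - 4\right)^{2} = 2^{2} = 4$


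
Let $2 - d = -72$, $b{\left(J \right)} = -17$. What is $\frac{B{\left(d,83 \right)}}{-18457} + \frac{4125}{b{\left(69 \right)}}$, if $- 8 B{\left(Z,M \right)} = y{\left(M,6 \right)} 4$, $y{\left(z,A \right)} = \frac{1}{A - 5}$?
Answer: $- \frac{152270233}{627538} \approx -242.65$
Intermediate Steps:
$y{\left(z,A \right)} = \frac{1}{-5 + A}$
$d = 74$ ($d = 2 - -72 = 2 + 72 = 74$)
$B{\left(Z,M \right)} = - \frac{1}{2}$ ($B{\left(Z,M \right)} = - \frac{\frac{1}{-5 + 6} \cdot 4}{8} = - \frac{1^{-1} \cdot 4}{8} = - \frac{1 \cdot 4}{8} = \left(- \frac{1}{8}\right) 4 = - \frac{1}{2}$)
$\frac{B{\left(d,83 \right)}}{-18457} + \frac{4125}{b{\left(69 \right)}} = - \frac{1}{2 \left(-18457\right)} + \frac{4125}{-17} = \left(- \frac{1}{2}\right) \left(- \frac{1}{18457}\right) + 4125 \left(- \frac{1}{17}\right) = \frac{1}{36914} - \frac{4125}{17} = - \frac{152270233}{627538}$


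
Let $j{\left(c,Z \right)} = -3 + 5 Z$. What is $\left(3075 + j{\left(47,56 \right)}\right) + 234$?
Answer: $3586$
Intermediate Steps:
$\left(3075 + j{\left(47,56 \right)}\right) + 234 = \left(3075 + \left(-3 + 5 \cdot 56\right)\right) + 234 = \left(3075 + \left(-3 + 280\right)\right) + 234 = \left(3075 + 277\right) + 234 = 3352 + 234 = 3586$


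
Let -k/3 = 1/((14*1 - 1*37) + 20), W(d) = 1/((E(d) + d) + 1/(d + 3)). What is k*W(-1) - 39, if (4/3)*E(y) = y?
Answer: -199/5 ≈ -39.800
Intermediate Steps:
E(y) = 3*y/4
W(d) = 1/(1/(3 + d) + 7*d/4) (W(d) = 1/((3*d/4 + d) + 1/(d + 3)) = 1/(7*d/4 + 1/(3 + d)) = 1/(1/(3 + d) + 7*d/4))
k = 1 (k = -3/((14*1 - 1*37) + 20) = -3/((14 - 37) + 20) = -3/(-23 + 20) = -3/(-3) = -3*(-1/3) = 1)
k*W(-1) - 39 = 1*(4*(3 - 1)/(4 + 7*(-1)**2 + 21*(-1))) - 39 = 1*(4*2/(4 + 7*1 - 21)) - 39 = 1*(4*2/(4 + 7 - 21)) - 39 = 1*(4*2/(-10)) - 39 = 1*(4*(-1/10)*2) - 39 = 1*(-4/5) - 39 = -4/5 - 39 = -199/5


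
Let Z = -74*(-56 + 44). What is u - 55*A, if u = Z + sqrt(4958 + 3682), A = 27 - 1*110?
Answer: 5453 + 24*sqrt(15) ≈ 5546.0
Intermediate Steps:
A = -83 (A = 27 - 110 = -83)
Z = 888 (Z = -74*(-12) = 888)
u = 888 + 24*sqrt(15) (u = 888 + sqrt(4958 + 3682) = 888 + sqrt(8640) = 888 + 24*sqrt(15) ≈ 980.95)
u - 55*A = (888 + 24*sqrt(15)) - 55*(-83) = (888 + 24*sqrt(15)) + 4565 = 5453 + 24*sqrt(15)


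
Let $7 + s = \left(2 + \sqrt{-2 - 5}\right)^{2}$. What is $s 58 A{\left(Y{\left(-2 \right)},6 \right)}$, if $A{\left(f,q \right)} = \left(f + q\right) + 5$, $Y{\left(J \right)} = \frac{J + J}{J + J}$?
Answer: $-6960 + 2784 i \sqrt{7} \approx -6960.0 + 7365.8 i$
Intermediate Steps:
$Y{\left(J \right)} = 1$ ($Y{\left(J \right)} = \frac{2 J}{2 J} = 2 J \frac{1}{2 J} = 1$)
$s = -7 + \left(2 + i \sqrt{7}\right)^{2}$ ($s = -7 + \left(2 + \sqrt{-2 - 5}\right)^{2} = -7 + \left(2 + \sqrt{-7}\right)^{2} = -7 + \left(2 + i \sqrt{7}\right)^{2} \approx -10.0 + 10.583 i$)
$A{\left(f,q \right)} = 5 + f + q$
$s 58 A{\left(Y{\left(-2 \right)},6 \right)} = \left(-10 + 4 i \sqrt{7}\right) 58 \left(5 + 1 + 6\right) = \left(-580 + 232 i \sqrt{7}\right) 12 = -6960 + 2784 i \sqrt{7}$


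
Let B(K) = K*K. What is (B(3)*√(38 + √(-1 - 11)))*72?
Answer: 648*√(38 + 2*I*√3) ≈ 3998.7 + 181.88*I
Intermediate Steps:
B(K) = K²
(B(3)*√(38 + √(-1 - 11)))*72 = (3²*√(38 + √(-1 - 11)))*72 = (9*√(38 + √(-12)))*72 = (9*√(38 + 2*I*√3))*72 = 648*√(38 + 2*I*√3)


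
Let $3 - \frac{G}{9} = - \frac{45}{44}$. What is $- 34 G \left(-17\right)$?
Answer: $\frac{460377}{22} \approx 20926.0$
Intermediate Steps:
$G = \frac{1593}{44}$ ($G = 27 - 9 \left(- \frac{45}{44}\right) = 27 - 9 \left(\left(-45\right) \frac{1}{44}\right) = 27 - - \frac{405}{44} = 27 + \frac{405}{44} = \frac{1593}{44} \approx 36.205$)
$- 34 G \left(-17\right) = \left(-34\right) \frac{1593}{44} \left(-17\right) = \left(- \frac{27081}{22}\right) \left(-17\right) = \frac{460377}{22}$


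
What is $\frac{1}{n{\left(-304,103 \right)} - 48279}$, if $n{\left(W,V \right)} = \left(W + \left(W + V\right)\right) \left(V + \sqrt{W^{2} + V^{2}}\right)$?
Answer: $\frac{100294}{16215064189} - \frac{2525 \sqrt{4121}}{16215064189} \approx -3.8112 \cdot 10^{-6}$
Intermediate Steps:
$n{\left(W,V \right)} = \left(V + \sqrt{V^{2} + W^{2}}\right) \left(V + 2 W\right)$ ($n{\left(W,V \right)} = \left(W + \left(V + W\right)\right) \left(V + \sqrt{V^{2} + W^{2}}\right) = \left(V + 2 W\right) \left(V + \sqrt{V^{2} + W^{2}}\right) = \left(V + \sqrt{V^{2} + W^{2}}\right) \left(V + 2 W\right)$)
$\frac{1}{n{\left(-304,103 \right)} - 48279} = \frac{1}{\left(103^{2} + 103 \sqrt{103^{2} + \left(-304\right)^{2}} + 2 \cdot 103 \left(-304\right) + 2 \left(-304\right) \sqrt{103^{2} + \left(-304\right)^{2}}\right) - 48279} = \frac{1}{\left(10609 + 103 \sqrt{10609 + 92416} - 62624 + 2 \left(-304\right) \sqrt{10609 + 92416}\right) - 48279} = \frac{1}{\left(10609 + 103 \sqrt{103025} - 62624 + 2 \left(-304\right) \sqrt{103025}\right) - 48279} = \frac{1}{\left(10609 + 103 \cdot 5 \sqrt{4121} - 62624 + 2 \left(-304\right) 5 \sqrt{4121}\right) - 48279} = \frac{1}{\left(10609 + 515 \sqrt{4121} - 62624 - 3040 \sqrt{4121}\right) - 48279} = \frac{1}{\left(-52015 - 2525 \sqrt{4121}\right) - 48279} = \frac{1}{-100294 - 2525 \sqrt{4121}}$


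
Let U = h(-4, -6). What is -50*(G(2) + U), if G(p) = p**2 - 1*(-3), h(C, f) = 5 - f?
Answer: -900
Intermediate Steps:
G(p) = 3 + p**2 (G(p) = p**2 + 3 = 3 + p**2)
U = 11 (U = 5 - 1*(-6) = 5 + 6 = 11)
-50*(G(2) + U) = -50*((3 + 2**2) + 11) = -50*((3 + 4) + 11) = -50*(7 + 11) = -50*18 = -900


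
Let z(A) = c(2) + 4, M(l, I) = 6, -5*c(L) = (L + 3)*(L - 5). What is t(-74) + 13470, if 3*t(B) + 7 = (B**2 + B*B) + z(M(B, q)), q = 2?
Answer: 51362/3 ≈ 17121.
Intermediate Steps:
c(L) = -(-5 + L)*(3 + L)/5 (c(L) = -(L + 3)*(L - 5)/5 = -(3 + L)*(-5 + L)/5 = -(-5 + L)*(3 + L)/5)
z(A) = 7 (z(A) = (3 - 1/5*2**2 + (2/5)*2) + 4 = (3 - 1/5*4 + 4/5) + 4 = (3 - 4/5 + 4/5) + 4 = 3 + 4 = 7)
t(B) = 2*B**2/3 (t(B) = -7/3 + ((B**2 + B*B) + 7)/3 = -7/3 + ((B**2 + B**2) + 7)/3 = -7/3 + (2*B**2 + 7)/3 = -7/3 + (7 + 2*B**2)/3 = -7/3 + (7/3 + 2*B**2/3) = 2*B**2/3)
t(-74) + 13470 = (2/3)*(-74)**2 + 13470 = (2/3)*5476 + 13470 = 10952/3 + 13470 = 51362/3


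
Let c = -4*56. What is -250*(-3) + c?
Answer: 526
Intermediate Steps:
c = -224 (c = -1*224 = -224)
-250*(-3) + c = -250*(-3) - 224 = 750 - 224 = 526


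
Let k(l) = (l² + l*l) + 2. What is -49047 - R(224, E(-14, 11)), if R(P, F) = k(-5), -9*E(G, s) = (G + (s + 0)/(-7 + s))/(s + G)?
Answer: -49099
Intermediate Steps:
k(l) = 2 + 2*l² (k(l) = (l² + l²) + 2 = 2*l² + 2 = 2 + 2*l²)
E(G, s) = -(G + s/(-7 + s))/(9*(G + s)) (E(G, s) = -(G + (s + 0)/(-7 + s))/(9*(s + G)) = -(G + s/(-7 + s))/(9*(G + s)))
R(P, F) = 52 (R(P, F) = 2 + 2*(-5)² = 2 + 2*25 = 2 + 50 = 52)
-49047 - R(224, E(-14, 11)) = -49047 - 1*52 = -49047 - 52 = -49099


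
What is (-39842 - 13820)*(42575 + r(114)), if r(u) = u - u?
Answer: -2284659650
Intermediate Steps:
r(u) = 0
(-39842 - 13820)*(42575 + r(114)) = (-39842 - 13820)*(42575 + 0) = -53662*42575 = -2284659650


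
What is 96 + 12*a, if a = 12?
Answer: 240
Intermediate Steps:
96 + 12*a = 96 + 12*12 = 96 + 144 = 240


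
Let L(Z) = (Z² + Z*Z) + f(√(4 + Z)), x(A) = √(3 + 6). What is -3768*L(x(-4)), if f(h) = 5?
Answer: -86664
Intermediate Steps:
x(A) = 3 (x(A) = √9 = 3)
L(Z) = 5 + 2*Z² (L(Z) = (Z² + Z*Z) + 5 = (Z² + Z²) + 5 = 2*Z² + 5 = 5 + 2*Z²)
-3768*L(x(-4)) = -3768*(5 + 2*3²) = -3768*(5 + 2*9) = -3768*(5 + 18) = -3768*23 = -86664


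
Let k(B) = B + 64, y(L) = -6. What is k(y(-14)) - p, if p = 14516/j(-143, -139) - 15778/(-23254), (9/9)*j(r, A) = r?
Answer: 3429659/21593 ≈ 158.83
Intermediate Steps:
j(r, A) = r
k(B) = 64 + B
p = -2177265/21593 (p = 14516/(-143) - 15778/(-23254) = 14516*(-1/143) - 15778*(-1/23254) = -14516/143 + 1127/1661 = -2177265/21593 ≈ -100.83)
k(y(-14)) - p = (64 - 6) - 1*(-2177265/21593) = 58 + 2177265/21593 = 3429659/21593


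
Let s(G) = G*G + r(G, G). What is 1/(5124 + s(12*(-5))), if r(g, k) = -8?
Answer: 1/8716 ≈ 0.00011473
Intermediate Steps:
s(G) = -8 + G**2 (s(G) = G*G - 8 = G**2 - 8 = -8 + G**2)
1/(5124 + s(12*(-5))) = 1/(5124 + (-8 + (12*(-5))**2)) = 1/(5124 + (-8 + (-60)**2)) = 1/(5124 + (-8 + 3600)) = 1/(5124 + 3592) = 1/8716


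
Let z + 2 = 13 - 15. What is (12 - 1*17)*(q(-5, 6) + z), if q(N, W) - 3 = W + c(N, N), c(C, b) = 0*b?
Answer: -25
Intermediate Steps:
c(C, b) = 0
q(N, W) = 3 + W (q(N, W) = 3 + (W + 0) = 3 + W)
z = -4 (z = -2 + (13 - 15) = -2 - 2 = -4)
(12 - 1*17)*(q(-5, 6) + z) = (12 - 1*17)*((3 + 6) - 4) = (12 - 17)*(9 - 4) = -5*5 = -25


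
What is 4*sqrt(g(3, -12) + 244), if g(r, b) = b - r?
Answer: 4*sqrt(229) ≈ 60.531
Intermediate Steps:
4*sqrt(g(3, -12) + 244) = 4*sqrt((-12 - 1*3) + 244) = 4*sqrt((-12 - 3) + 244) = 4*sqrt(-15 + 244) = 4*sqrt(229)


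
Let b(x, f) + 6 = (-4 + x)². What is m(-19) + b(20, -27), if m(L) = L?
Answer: 231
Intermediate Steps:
b(x, f) = -6 + (-4 + x)²
m(-19) + b(20, -27) = -19 + (-6 + (-4 + 20)²) = -19 + (-6 + 16²) = -19 + (-6 + 256) = -19 + 250 = 231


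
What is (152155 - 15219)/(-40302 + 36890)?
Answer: -34234/853 ≈ -40.134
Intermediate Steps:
(152155 - 15219)/(-40302 + 36890) = 136936/(-3412) = 136936*(-1/3412) = -34234/853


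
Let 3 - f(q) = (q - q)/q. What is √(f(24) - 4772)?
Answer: I*√4769 ≈ 69.058*I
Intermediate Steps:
f(q) = 3 (f(q) = 3 - (q - q)/q = 3 - 0/q = 3 - 1*0 = 3 + 0 = 3)
√(f(24) - 4772) = √(3 - 4772) = √(-4769) = I*√4769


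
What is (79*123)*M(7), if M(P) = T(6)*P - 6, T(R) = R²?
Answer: 2390382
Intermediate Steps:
M(P) = -6 + 36*P (M(P) = 6²*P - 6 = 36*P - 6 = -6 + 36*P)
(79*123)*M(7) = (79*123)*(-6 + 36*7) = 9717*(-6 + 252) = 9717*246 = 2390382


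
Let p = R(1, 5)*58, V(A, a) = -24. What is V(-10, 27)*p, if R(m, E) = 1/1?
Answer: -1392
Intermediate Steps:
R(m, E) = 1
p = 58 (p = 1*58 = 58)
V(-10, 27)*p = -24*58 = -1392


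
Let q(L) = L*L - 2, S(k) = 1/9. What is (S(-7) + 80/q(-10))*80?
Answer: 32720/441 ≈ 74.195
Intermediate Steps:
S(k) = ⅑
q(L) = -2 + L² (q(L) = L² - 2 = -2 + L²)
(S(-7) + 80/q(-10))*80 = (⅑ + 80/(-2 + (-10)²))*80 = (⅑ + 80/(-2 + 100))*80 = (⅑ + 80/98)*80 = (⅑ + 80*(1/98))*80 = (⅑ + 40/49)*80 = (409/441)*80 = 32720/441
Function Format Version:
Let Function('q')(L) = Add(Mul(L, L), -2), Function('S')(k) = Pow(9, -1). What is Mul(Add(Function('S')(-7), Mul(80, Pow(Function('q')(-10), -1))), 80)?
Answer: Rational(32720, 441) ≈ 74.195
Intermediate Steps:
Function('S')(k) = Rational(1, 9)
Function('q')(L) = Add(-2, Pow(L, 2)) (Function('q')(L) = Add(Pow(L, 2), -2) = Add(-2, Pow(L, 2)))
Mul(Add(Function('S')(-7), Mul(80, Pow(Function('q')(-10), -1))), 80) = Mul(Add(Rational(1, 9), Mul(80, Pow(Add(-2, Pow(-10, 2)), -1))), 80) = Mul(Add(Rational(1, 9), Mul(80, Pow(Add(-2, 100), -1))), 80) = Mul(Add(Rational(1, 9), Mul(80, Pow(98, -1))), 80) = Mul(Add(Rational(1, 9), Mul(80, Rational(1, 98))), 80) = Mul(Add(Rational(1, 9), Rational(40, 49)), 80) = Mul(Rational(409, 441), 80) = Rational(32720, 441)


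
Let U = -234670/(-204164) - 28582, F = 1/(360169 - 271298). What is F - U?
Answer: 259289175562901/9072129422 ≈ 28581.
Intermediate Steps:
F = 1/88871 ≈ 1.1252e-5
U = -2917590389/102082 (U = -234670*(-1/204164) - 28582 = 117335/102082 - 28582 = -2917590389/102082 ≈ -28581.)
F - U = 1/88871 - 1*(-2917590389/102082) = 1/88871 + 2917590389/102082 = 259289175562901/9072129422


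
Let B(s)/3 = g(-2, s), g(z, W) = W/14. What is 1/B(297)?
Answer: 14/891 ≈ 0.015713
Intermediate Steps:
g(z, W) = W/14 (g(z, W) = W*(1/14) = W/14)
B(s) = 3*s/14 (B(s) = 3*(s/14) = 3*s/14)
1/B(297) = 1/((3/14)*297) = 1/(891/14) = 14/891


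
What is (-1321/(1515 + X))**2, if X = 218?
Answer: 1745041/3003289 ≈ 0.58104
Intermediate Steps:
(-1321/(1515 + X))**2 = (-1321/(1515 + 218))**2 = (-1321/1733)**2 = 1745041/3003289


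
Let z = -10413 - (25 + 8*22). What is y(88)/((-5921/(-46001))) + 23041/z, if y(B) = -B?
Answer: -43102831793/62845494 ≈ -685.85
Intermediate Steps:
z = -10614 (z = -10413 - (25 + 176) = -10413 - 1*201 = -10413 - 201 = -10614)
y(88)/((-5921/(-46001))) + 23041/z = (-1*88)/((-5921/(-46001))) + 23041/(-10614) = -88/((-5921*(-1/46001))) + 23041*(-1/10614) = -88/5921/46001 - 23041/10614 = -88*46001/5921 - 23041/10614 = -4048088/5921 - 23041/10614 = -43102831793/62845494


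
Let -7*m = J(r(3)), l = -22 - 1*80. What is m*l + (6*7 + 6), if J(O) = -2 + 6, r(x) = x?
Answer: 744/7 ≈ 106.29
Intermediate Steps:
l = -102 (l = -22 - 80 = -102)
J(O) = 4
m = -4/7 (m = -1/7*4 = -4/7 ≈ -0.57143)
m*l + (6*7 + 6) = -4/7*(-102) + (6*7 + 6) = 408/7 + (42 + 6) = 408/7 + 48 = 744/7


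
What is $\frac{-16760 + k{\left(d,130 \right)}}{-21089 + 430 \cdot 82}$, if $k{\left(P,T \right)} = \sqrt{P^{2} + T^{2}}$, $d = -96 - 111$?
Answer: $- \frac{16760}{14171} + \frac{\sqrt{59749}}{14171} \approx -1.1654$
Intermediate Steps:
$d = -207$
$\frac{-16760 + k{\left(d,130 \right)}}{-21089 + 430 \cdot 82} = \frac{-16760 + \sqrt{\left(-207\right)^{2} + 130^{2}}}{-21089 + 430 \cdot 82} = \frac{-16760 + \sqrt{42849 + 16900}}{-21089 + 35260} = \frac{-16760 + \sqrt{59749}}{14171} = \left(-16760 + \sqrt{59749}\right) \frac{1}{14171} = - \frac{16760}{14171} + \frac{\sqrt{59749}}{14171}$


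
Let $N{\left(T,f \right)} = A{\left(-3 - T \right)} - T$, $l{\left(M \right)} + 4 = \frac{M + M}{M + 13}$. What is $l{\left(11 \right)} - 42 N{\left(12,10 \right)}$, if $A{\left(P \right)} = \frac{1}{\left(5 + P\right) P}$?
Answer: $\frac{150191}{300} \approx 500.64$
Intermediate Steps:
$l{\left(M \right)} = -4 + \frac{2 M}{13 + M}$ ($l{\left(M \right)} = -4 + \frac{M + M}{M + 13} = -4 + \frac{2 M}{13 + M}$)
$A{\left(P \right)} = \frac{1}{P \left(5 + P\right)}$
$N{\left(T,f \right)} = - T + \frac{1}{\left(-3 - T\right) \left(2 - T\right)}$ ($N{\left(T,f \right)} = \frac{1}{\left(-3 - T\right) \left(5 - \left(3 + T\right)\right)} - T = \frac{1}{\left(-3 - T\right) \left(2 - T\right)} - T = - T + \frac{1}{\left(-3 - T\right) \left(2 - T\right)}$)
$l{\left(11 \right)} - 42 N{\left(12,10 \right)} = \frac{2 \left(-26 - 11\right)}{13 + 11} - 42 \left(\left(-1\right) 12 + \frac{1}{\left(-2 + 12\right) \left(3 + 12\right)}\right) = \frac{2 \left(-26 - 11\right)}{24} - 42 \left(-12 + \frac{1}{10 \cdot 15}\right) = 2 \cdot \frac{1}{24} \left(-37\right) - 42 \left(-12 + \frac{1}{10} \cdot \frac{1}{15}\right) = - \frac{37}{12} - 42 \left(-12 + \frac{1}{150}\right) = - \frac{37}{12} - - \frac{12593}{25} = - \frac{37}{12} + \frac{12593}{25} = \frac{150191}{300}$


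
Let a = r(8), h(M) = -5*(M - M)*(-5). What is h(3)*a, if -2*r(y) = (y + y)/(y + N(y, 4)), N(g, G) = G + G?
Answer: 0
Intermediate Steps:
N(g, G) = 2*G
h(M) = 0 (h(M) = -5*0*(-5) = 0*(-5) = 0)
r(y) = -y/(8 + y) (r(y) = -(y + y)/(2*(y + 2*4)) = -2*y/(2*(y + 8)) = -2*y/(2*(8 + y)) = -y/(8 + y))
a = -1/2 (a = -1*8/(8 + 8) = -1*8/16 = -1*8*1/16 = -1/2 ≈ -0.50000)
h(3)*a = 0*(-1/2) = 0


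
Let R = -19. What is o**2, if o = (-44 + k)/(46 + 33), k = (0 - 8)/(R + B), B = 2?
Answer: 547600/1803649 ≈ 0.30361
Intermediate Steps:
k = 8/17 (k = (0 - 8)/(-19 + 2) = -8/(-17) = -8*(-1/17) = 8/17 ≈ 0.47059)
o = -740/1343 (o = (-44 + 8/17)/(46 + 33) = -740/17/79 = -740/17*1/79 = -740/1343 ≈ -0.55101)
o**2 = (-740/1343)**2 = 547600/1803649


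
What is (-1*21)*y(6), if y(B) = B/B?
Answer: -21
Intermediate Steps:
y(B) = 1
(-1*21)*y(6) = -1*21*1 = -21*1 = -21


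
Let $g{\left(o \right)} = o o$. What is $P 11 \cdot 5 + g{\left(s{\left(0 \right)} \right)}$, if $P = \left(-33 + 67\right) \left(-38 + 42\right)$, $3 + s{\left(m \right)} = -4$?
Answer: $7529$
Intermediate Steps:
$s{\left(m \right)} = -7$ ($s{\left(m \right)} = -3 - 4 = -7$)
$g{\left(o \right)} = o^{2}$
$P = 136$ ($P = 34 \cdot 4 = 136$)
$P 11 \cdot 5 + g{\left(s{\left(0 \right)} \right)} = 136 \cdot 11 \cdot 5 + \left(-7\right)^{2} = 136 \cdot 55 + 49 = 7480 + 49 = 7529$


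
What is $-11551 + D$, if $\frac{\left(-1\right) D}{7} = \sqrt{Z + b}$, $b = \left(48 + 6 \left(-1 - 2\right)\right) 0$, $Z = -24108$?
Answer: $-11551 - 98 i \sqrt{123} \approx -11551.0 - 1086.9 i$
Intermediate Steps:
$b = 0$ ($b = \left(48 + 6 \left(-3\right)\right) 0 = \left(48 - 18\right) 0 = 30 \cdot 0 = 0$)
$D = - 98 i \sqrt{123}$ ($D = - 7 \sqrt{-24108 + 0} = - 7 \sqrt{-24108} = - 7 \cdot 14 i \sqrt{123} = - 98 i \sqrt{123} \approx - 1086.9 i$)
$-11551 + D = -11551 - 98 i \sqrt{123}$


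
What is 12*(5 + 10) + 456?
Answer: 636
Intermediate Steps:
12*(5 + 10) + 456 = 12*15 + 456 = 180 + 456 = 636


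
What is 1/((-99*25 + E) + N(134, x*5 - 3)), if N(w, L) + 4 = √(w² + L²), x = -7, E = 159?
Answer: -58/134075 - √194/536300 ≈ -0.00045857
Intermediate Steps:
N(w, L) = -4 + √(L² + w²) (N(w, L) = -4 + √(w² + L²) = -4 + √(L² + w²))
1/((-99*25 + E) + N(134, x*5 - 3)) = 1/((-99*25 + 159) + (-4 + √((-7*5 - 3)² + 134²))) = 1/((-2475 + 159) + (-4 + √((-35 - 3)² + 17956))) = 1/(-2316 + (-4 + √((-38)² + 17956))) = 1/(-2316 + (-4 + √(1444 + 17956))) = 1/(-2316 + (-4 + √19400)) = 1/(-2316 + (-4 + 10*√194)) = 1/(-2320 + 10*√194)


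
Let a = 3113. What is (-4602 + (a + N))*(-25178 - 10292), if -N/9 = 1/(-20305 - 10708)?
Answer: 1637946003560/31013 ≈ 5.2815e+7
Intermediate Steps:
N = 9/31013 (N = -9/(-20305 - 10708) = -9/(-31013) = -9*(-1/31013) = 9/31013 ≈ 0.00029020)
(-4602 + (a + N))*(-25178 - 10292) = (-4602 + (3113 + 9/31013))*(-25178 - 10292) = (-4602 + 96543478/31013)*(-35470) = -46178348/31013*(-35470) = 1637946003560/31013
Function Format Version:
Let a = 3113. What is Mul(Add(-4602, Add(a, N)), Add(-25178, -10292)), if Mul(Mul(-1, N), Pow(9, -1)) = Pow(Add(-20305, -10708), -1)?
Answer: Rational(1637946003560, 31013) ≈ 5.2815e+7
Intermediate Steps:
N = Rational(9, 31013) (N = Mul(-9, Pow(Add(-20305, -10708), -1)) = Mul(-9, Pow(-31013, -1)) = Mul(-9, Rational(-1, 31013)) = Rational(9, 31013) ≈ 0.00029020)
Mul(Add(-4602, Add(a, N)), Add(-25178, -10292)) = Mul(Add(-4602, Add(3113, Rational(9, 31013))), Add(-25178, -10292)) = Mul(Add(-4602, Rational(96543478, 31013)), -35470) = Mul(Rational(-46178348, 31013), -35470) = Rational(1637946003560, 31013)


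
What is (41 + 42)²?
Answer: 6889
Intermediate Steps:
(41 + 42)² = 83² = 6889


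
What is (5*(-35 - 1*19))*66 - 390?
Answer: -18210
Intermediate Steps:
(5*(-35 - 1*19))*66 - 390 = (5*(-35 - 19))*66 - 390 = (5*(-54))*66 - 390 = -270*66 - 390 = -17820 - 390 = -18210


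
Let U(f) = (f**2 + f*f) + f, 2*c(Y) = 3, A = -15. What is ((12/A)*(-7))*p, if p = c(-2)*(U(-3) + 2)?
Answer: 714/5 ≈ 142.80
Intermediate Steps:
c(Y) = 3/2 (c(Y) = (1/2)*3 = 3/2)
U(f) = f + 2*f**2 (U(f) = (f**2 + f**2) + f = 2*f**2 + f = f + 2*f**2)
p = 51/2 (p = 3*(-3*(1 + 2*(-3)) + 2)/2 = 3*(-3*(1 - 6) + 2)/2 = 3*(-3*(-5) + 2)/2 = 3*(15 + 2)/2 = (3/2)*17 = 51/2 ≈ 25.500)
((12/A)*(-7))*p = ((12/(-15))*(-7))*(51/2) = ((12*(-1/15))*(-7))*(51/2) = -4/5*(-7)*(51/2) = (28/5)*(51/2) = 714/5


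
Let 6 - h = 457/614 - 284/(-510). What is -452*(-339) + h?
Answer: 23991643657/156570 ≈ 1.5323e+5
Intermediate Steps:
h = 735697/156570 (h = 6 - (457/614 - 284/(-510)) = 6 - (457*(1/614) - 284*(-1/510)) = 6 - (457/614 + 142/255) = 6 - 1*203723/156570 = 6 - 203723/156570 = 735697/156570 ≈ 4.6988)
-452*(-339) + h = -452*(-339) + 735697/156570 = 153228 + 735697/156570 = 23991643657/156570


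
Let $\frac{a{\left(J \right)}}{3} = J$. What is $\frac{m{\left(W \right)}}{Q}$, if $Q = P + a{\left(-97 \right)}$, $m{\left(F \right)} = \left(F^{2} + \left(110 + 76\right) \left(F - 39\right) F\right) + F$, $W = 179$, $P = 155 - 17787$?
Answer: $- \frac{4693380}{17923} \approx -261.86$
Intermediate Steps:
$a{\left(J \right)} = 3 J$
$P = -17632$
$m{\left(F \right)} = F + F^{2} + F \left(-7254 + 186 F\right)$ ($m{\left(F \right)} = \left(F^{2} + 186 \left(-39 + F\right) F\right) + F = \left(F^{2} + \left(-7254 + 186 F\right) F\right) + F = \left(F^{2} + F \left(-7254 + 186 F\right)\right) + F = F + F^{2} + F \left(-7254 + 186 F\right)$)
$Q = -17923$ ($Q = -17632 + 3 \left(-97\right) = -17632 - 291 = -17923$)
$\frac{m{\left(W \right)}}{Q} = \frac{179 \left(-7253 + 187 \cdot 179\right)}{-17923} = 179 \left(-7253 + 33473\right) \left(- \frac{1}{17923}\right) = 179 \cdot 26220 \left(- \frac{1}{17923}\right) = 4693380 \left(- \frac{1}{17923}\right) = - \frac{4693380}{17923}$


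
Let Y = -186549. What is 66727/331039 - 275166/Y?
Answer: 34512844199/20584998137 ≈ 1.6766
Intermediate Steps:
66727/331039 - 275166/Y = 66727/331039 - 275166/(-186549) = 66727*(1/331039) - 275166*(-1/186549) = 66727/331039 + 91722/62183 = 34512844199/20584998137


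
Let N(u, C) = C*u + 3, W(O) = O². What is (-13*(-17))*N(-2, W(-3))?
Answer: -3315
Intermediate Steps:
N(u, C) = 3 + C*u
(-13*(-17))*N(-2, W(-3)) = (-13*(-17))*(3 + (-3)²*(-2)) = 221*(3 + 9*(-2)) = 221*(3 - 18) = 221*(-15) = -3315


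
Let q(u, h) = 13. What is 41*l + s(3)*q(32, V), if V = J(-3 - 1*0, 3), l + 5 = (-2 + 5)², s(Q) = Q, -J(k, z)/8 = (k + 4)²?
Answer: 203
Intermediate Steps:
J(k, z) = -8*(4 + k)² (J(k, z) = -8*(k + 4)² = -8*(4 + k)²)
l = 4 (l = -5 + (-2 + 5)² = -5 + 3² = -5 + 9 = 4)
V = -8 (V = -8*(4 + (-3 - 1*0))² = -8*(4 + (-3 + 0))² = -8*(4 - 3)² = -8*1² = -8*1 = -8)
41*l + s(3)*q(32, V) = 41*4 + 3*13 = 164 + 39 = 203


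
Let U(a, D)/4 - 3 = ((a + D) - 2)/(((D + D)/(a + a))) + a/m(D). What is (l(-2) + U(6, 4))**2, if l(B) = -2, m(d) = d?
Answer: 4096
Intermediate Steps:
U(a, D) = 12 + 4*a/D + 4*a*(-2 + D + a)/D (U(a, D) = 12 + 4*(((a + D) - 2)/(((D + D)/(a + a))) + a/D) = 12 + 4*(((D + a) - 2)/(((2*D)/((2*a)))) + a/D) = 12 + 4*((-2 + D + a)/(((2*D)*(1/(2*a)))) + a/D) = 12 + 4*((-2 + D + a)/((D/a)) + a/D) = 12 + 4*((-2 + D + a)*(a/D) + a/D) = 12 + 4*(a*(-2 + D + a)/D + a/D) = 12 + 4*(a/D + a*(-2 + D + a)/D) = 12 + (4*a/D + 4*a*(-2 + D + a)/D) = 12 + 4*a/D + 4*a*(-2 + D + a)/D)
(l(-2) + U(6, 4))**2 = (-2 + 4*(6**2 - 1*6 + 4*(3 + 6))/4)**2 = (-2 + 4*(1/4)*(36 - 6 + 4*9))**2 = (-2 + 4*(1/4)*(36 - 6 + 36))**2 = (-2 + 4*(1/4)*66)**2 = (-2 + 66)**2 = 64**2 = 4096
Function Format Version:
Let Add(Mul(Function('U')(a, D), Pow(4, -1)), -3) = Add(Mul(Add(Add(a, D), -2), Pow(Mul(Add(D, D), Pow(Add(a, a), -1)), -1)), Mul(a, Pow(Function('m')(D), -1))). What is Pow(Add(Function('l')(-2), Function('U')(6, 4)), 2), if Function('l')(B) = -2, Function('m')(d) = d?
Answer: 4096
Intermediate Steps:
Function('U')(a, D) = Add(12, Mul(4, a, Pow(D, -1)), Mul(4, a, Pow(D, -1), Add(-2, D, a))) (Function('U')(a, D) = Add(12, Mul(4, Add(Mul(Add(Add(a, D), -2), Pow(Mul(Add(D, D), Pow(Add(a, a), -1)), -1)), Mul(a, Pow(D, -1))))) = Add(12, Mul(4, Add(Mul(Add(Add(D, a), -2), Pow(Mul(Mul(2, D), Pow(Mul(2, a), -1)), -1)), Mul(a, Pow(D, -1))))) = Add(12, Mul(4, Add(Mul(Add(-2, D, a), Pow(Mul(Mul(2, D), Mul(Rational(1, 2), Pow(a, -1))), -1)), Mul(a, Pow(D, -1))))) = Add(12, Mul(4, Add(Mul(Add(-2, D, a), Pow(Mul(D, Pow(a, -1)), -1)), Mul(a, Pow(D, -1))))) = Add(12, Mul(4, Add(Mul(Add(-2, D, a), Mul(a, Pow(D, -1))), Mul(a, Pow(D, -1))))) = Add(12, Mul(4, Add(Mul(a, Pow(D, -1), Add(-2, D, a)), Mul(a, Pow(D, -1))))) = Add(12, Mul(4, Add(Mul(a, Pow(D, -1)), Mul(a, Pow(D, -1), Add(-2, D, a))))) = Add(12, Add(Mul(4, a, Pow(D, -1)), Mul(4, a, Pow(D, -1), Add(-2, D, a)))) = Add(12, Mul(4, a, Pow(D, -1)), Mul(4, a, Pow(D, -1), Add(-2, D, a))))
Pow(Add(Function('l')(-2), Function('U')(6, 4)), 2) = Pow(Add(-2, Mul(4, Pow(4, -1), Add(Pow(6, 2), Mul(-1, 6), Mul(4, Add(3, 6))))), 2) = Pow(Add(-2, Mul(4, Rational(1, 4), Add(36, -6, Mul(4, 9)))), 2) = Pow(Add(-2, Mul(4, Rational(1, 4), Add(36, -6, 36))), 2) = Pow(Add(-2, Mul(4, Rational(1, 4), 66)), 2) = Pow(Add(-2, 66), 2) = Pow(64, 2) = 4096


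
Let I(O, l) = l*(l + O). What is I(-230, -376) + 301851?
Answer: 529707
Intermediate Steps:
I(O, l) = l*(O + l)
I(-230, -376) + 301851 = -376*(-230 - 376) + 301851 = -376*(-606) + 301851 = 227856 + 301851 = 529707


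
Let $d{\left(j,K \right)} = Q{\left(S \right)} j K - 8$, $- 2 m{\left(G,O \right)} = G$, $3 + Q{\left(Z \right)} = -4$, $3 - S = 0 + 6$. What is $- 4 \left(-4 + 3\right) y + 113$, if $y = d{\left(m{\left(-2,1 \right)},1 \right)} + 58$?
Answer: $285$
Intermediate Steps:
$S = -3$ ($S = 3 - \left(0 + 6\right) = 3 - 6 = -3$)
$Q{\left(Z \right)} = -7$ ($Q{\left(Z \right)} = -3 - 4 = -7$)
$m{\left(G,O \right)} = - \frac{G}{2}$
$d{\left(j,K \right)} = -8 - 7 K j$ ($d{\left(j,K \right)} = - 7 j K - 8 = - 7 K j - 8 = -8 - 7 K j$)
$y = 43$ ($y = \left(-8 - 7 \left(\left(- \frac{1}{2}\right) \left(-2\right)\right)\right) + 58 = \left(-8 - 7 \cdot 1\right) + 58 = \left(-8 - 7\right) + 58 = -15 + 58 = 43$)
$- 4 \left(-4 + 3\right) y + 113 = - 4 \left(-4 + 3\right) 43 + 113 = \left(-4\right) \left(-1\right) 43 + 113 = 4 \cdot 43 + 113 = 172 + 113 = 285$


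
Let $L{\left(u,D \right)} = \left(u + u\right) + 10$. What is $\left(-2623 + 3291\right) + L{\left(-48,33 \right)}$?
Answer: $582$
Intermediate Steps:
$L{\left(u,D \right)} = 10 + 2 u$ ($L{\left(u,D \right)} = 2 u + 10 = 10 + 2 u$)
$\left(-2623 + 3291\right) + L{\left(-48,33 \right)} = \left(-2623 + 3291\right) + \left(10 + 2 \left(-48\right)\right) = 668 + \left(10 - 96\right) = 668 - 86 = 582$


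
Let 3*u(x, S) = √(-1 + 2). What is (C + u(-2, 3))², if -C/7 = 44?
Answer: 851929/9 ≈ 94659.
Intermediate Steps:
u(x, S) = ⅓ (u(x, S) = √(-1 + 2)/3 = √1/3 = (⅓)*1 = ⅓)
C = -308 (C = -7*44 = -308)
(C + u(-2, 3))² = (-308 + ⅓)² = (-923/3)² = 851929/9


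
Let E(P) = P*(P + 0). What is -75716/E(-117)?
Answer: -75716/13689 ≈ -5.5312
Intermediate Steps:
E(P) = P² (E(P) = P*P = P²)
-75716/E(-117) = -75716/((-117)²) = -75716/13689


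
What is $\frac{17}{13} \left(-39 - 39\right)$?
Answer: $-102$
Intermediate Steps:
$\frac{17}{13} \left(-39 - 39\right) = 17 \cdot \frac{1}{13} \left(-78\right) = \frac{17}{13} \left(-78\right) = -102$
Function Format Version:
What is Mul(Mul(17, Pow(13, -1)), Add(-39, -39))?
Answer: -102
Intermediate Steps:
Mul(Mul(17, Pow(13, -1)), Add(-39, -39)) = Mul(Mul(17, Rational(1, 13)), -78) = Mul(Rational(17, 13), -78) = -102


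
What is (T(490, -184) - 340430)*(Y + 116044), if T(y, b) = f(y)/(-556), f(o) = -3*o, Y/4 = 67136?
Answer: -18198474368670/139 ≈ -1.3092e+11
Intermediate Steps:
Y = 268544 (Y = 4*67136 = 268544)
T(y, b) = 3*y/556 (T(y, b) = -3*y/(-556) = -3*y*(-1/556) = 3*y/556)
(T(490, -184) - 340430)*(Y + 116044) = ((3/556)*490 - 340430)*(268544 + 116044) = (735/278 - 340430)*384588 = -94638805/278*384588 = -18198474368670/139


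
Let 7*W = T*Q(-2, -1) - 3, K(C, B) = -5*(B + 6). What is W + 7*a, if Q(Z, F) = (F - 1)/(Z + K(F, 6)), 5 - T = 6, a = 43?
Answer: 65223/217 ≈ 300.57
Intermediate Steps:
T = -1 (T = 5 - 1*6 = 5 - 6 = -1)
K(C, B) = -30 - 5*B (K(C, B) = -5*(6 + B) = -30 - 5*B)
Q(Z, F) = (-1 + F)/(-60 + Z) (Q(Z, F) = (F - 1)/(Z + (-30 - 5*6)) = (-1 + F)/(Z + (-30 - 30)) = (-1 + F)/(Z - 60) = (-1 + F)/(-60 + Z))
W = -94/217 (W = (-(-1 - 1)/(-60 - 2) - 3)/7 = (-(-2)/(-62) - 3)/7 = (-(-1)*(-2)/62 - 3)/7 = (-1*1/31 - 3)/7 = (-1/31 - 3)/7 = (⅐)*(-94/31) = -94/217 ≈ -0.43318)
W + 7*a = -94/217 + 7*43 = -94/217 + 301 = 65223/217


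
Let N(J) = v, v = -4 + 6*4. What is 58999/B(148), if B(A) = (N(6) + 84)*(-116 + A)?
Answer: 58999/3328 ≈ 17.728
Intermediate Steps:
v = 20 (v = -4 + 24 = 20)
N(J) = 20
B(A) = -12064 + 104*A (B(A) = (20 + 84)*(-116 + A) = 104*(-116 + A) = -12064 + 104*A)
58999/B(148) = 58999/(-12064 + 104*148) = 58999/(-12064 + 15392) = 58999/3328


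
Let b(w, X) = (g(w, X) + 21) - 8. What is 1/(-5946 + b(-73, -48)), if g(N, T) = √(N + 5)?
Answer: -349/2070621 - 2*I*√17/35200557 ≈ -0.00016855 - 2.3426e-7*I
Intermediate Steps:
g(N, T) = √(5 + N)
b(w, X) = 13 + √(5 + w) (b(w, X) = (√(5 + w) + 21) - 8 = (21 + √(5 + w)) - 8 = 13 + √(5 + w))
1/(-5946 + b(-73, -48)) = 1/(-5946 + (13 + √(5 - 73))) = 1/(-5946 + (13 + √(-68))) = 1/(-5946 + (13 + 2*I*√17)) = 1/(-5933 + 2*I*√17)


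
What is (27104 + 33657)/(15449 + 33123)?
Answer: 60761/48572 ≈ 1.2509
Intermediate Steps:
(27104 + 33657)/(15449 + 33123) = 60761/48572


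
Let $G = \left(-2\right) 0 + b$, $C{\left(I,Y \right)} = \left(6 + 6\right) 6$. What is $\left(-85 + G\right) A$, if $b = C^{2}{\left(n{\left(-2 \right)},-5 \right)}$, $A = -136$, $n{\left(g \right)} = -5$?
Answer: $-693464$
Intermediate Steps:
$C{\left(I,Y \right)} = 72$ ($C{\left(I,Y \right)} = 12 \cdot 6 = 72$)
$b = 5184$ ($b = 72^{2} = 5184$)
$G = 5184$ ($G = \left(-2\right) 0 + 5184 = 0 + 5184 = 5184$)
$\left(-85 + G\right) A = \left(-85 + 5184\right) \left(-136\right) = 5099 \left(-136\right) = -693464$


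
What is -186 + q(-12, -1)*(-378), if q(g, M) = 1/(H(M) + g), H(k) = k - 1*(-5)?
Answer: -555/4 ≈ -138.75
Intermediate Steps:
H(k) = 5 + k (H(k) = k + 5 = 5 + k)
q(g, M) = 1/(5 + M + g) (q(g, M) = 1/((5 + M) + g) = 1/(5 + M + g))
-186 + q(-12, -1)*(-378) = -186 - 378/(5 - 1 - 12) = -186 - 378/(-8) = -186 - ⅛*(-378) = -186 + 189/4 = -555/4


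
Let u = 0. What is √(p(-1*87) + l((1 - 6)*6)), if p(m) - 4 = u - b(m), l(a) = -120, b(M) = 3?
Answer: I*√119 ≈ 10.909*I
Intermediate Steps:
p(m) = 1 (p(m) = 4 + (0 - 1*3) = 4 + (0 - 3) = 4 - 3 = 1)
√(p(-1*87) + l((1 - 6)*6)) = √(1 - 120) = √(-119) = I*√119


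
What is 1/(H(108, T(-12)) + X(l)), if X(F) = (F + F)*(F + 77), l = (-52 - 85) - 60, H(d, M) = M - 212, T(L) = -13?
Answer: 1/47055 ≈ 2.1252e-5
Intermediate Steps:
H(d, M) = -212 + M
l = -197 (l = -137 - 60 = -197)
X(F) = 2*F*(77 + F) (X(F) = (2*F)*(77 + F) = 2*F*(77 + F))
1/(H(108, T(-12)) + X(l)) = 1/((-212 - 13) + 2*(-197)*(77 - 197)) = 1/(-225 + 2*(-197)*(-120)) = 1/(-225 + 47280) = 1/47055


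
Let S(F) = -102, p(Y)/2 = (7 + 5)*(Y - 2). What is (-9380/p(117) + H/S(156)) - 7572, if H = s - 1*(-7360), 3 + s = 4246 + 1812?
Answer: -3013405/391 ≈ -7706.9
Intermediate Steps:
s = 6055 (s = -3 + (4246 + 1812) = -3 + 6058 = 6055)
p(Y) = -48 + 24*Y (p(Y) = 2*((7 + 5)*(Y - 2)) = 2*(12*(-2 + Y)) = 2*(-24 + 12*Y) = -48 + 24*Y)
H = 13415 (H = 6055 - 1*(-7360) = 6055 + 7360 = 13415)
(-9380/p(117) + H/S(156)) - 7572 = (-9380/(-48 + 24*117) + 13415/(-102)) - 7572 = (-9380/(-48 + 2808) + 13415*(-1/102)) - 7572 = (-9380/2760 - 13415/102) - 7572 = (-9380*1/2760 - 13415/102) - 7572 = (-469/138 - 13415/102) - 7572 = -52753/391 - 7572 = -3013405/391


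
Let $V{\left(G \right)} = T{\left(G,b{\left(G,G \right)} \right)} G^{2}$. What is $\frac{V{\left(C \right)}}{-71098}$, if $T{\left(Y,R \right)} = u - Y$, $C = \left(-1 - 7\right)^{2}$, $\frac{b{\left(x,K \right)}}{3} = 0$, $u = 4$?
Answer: $\frac{122880}{35549} \approx 3.4566$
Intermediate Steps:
$b{\left(x,K \right)} = 0$ ($b{\left(x,K \right)} = 3 \cdot 0 = 0$)
$C = 64$ ($C = \left(-8\right)^{2} = 64$)
$T{\left(Y,R \right)} = 4 - Y$
$V{\left(G \right)} = G^{2} \left(4 - G\right)$ ($V{\left(G \right)} = \left(4 - G\right) G^{2} = G^{2} \left(4 - G\right)$)
$\frac{V{\left(C \right)}}{-71098} = \frac{64^{2} \left(4 - 64\right)}{-71098} = 4096 \left(4 - 64\right) \left(- \frac{1}{71098}\right) = 4096 \left(-60\right) \left(- \frac{1}{71098}\right) = \left(-245760\right) \left(- \frac{1}{71098}\right) = \frac{122880}{35549}$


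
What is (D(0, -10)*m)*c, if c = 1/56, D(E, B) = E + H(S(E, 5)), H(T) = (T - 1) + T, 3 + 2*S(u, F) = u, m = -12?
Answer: 6/7 ≈ 0.85714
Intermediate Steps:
S(u, F) = -3/2 + u/2
H(T) = -1 + 2*T (H(T) = (-1 + T) + T = -1 + 2*T)
D(E, B) = -4 + 2*E (D(E, B) = E + (-1 + 2*(-3/2 + E/2)) = E + (-1 + (-3 + E)) = E + (-4 + E) = -4 + 2*E)
c = 1/56 ≈ 0.017857
(D(0, -10)*m)*c = ((-4 + 2*0)*(-12))*(1/56) = ((-4 + 0)*(-12))*(1/56) = -4*(-12)*(1/56) = 48*(1/56) = 6/7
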